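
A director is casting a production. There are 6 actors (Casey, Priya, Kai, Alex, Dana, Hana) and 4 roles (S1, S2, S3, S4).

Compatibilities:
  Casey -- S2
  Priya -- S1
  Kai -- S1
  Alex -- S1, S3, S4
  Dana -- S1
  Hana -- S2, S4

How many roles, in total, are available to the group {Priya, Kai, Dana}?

1

The union of neighbours of {Priya, Kai, Dana} is {S1}, which has 1 element.
Since |N(S)| = 1 < |S| = 3, Hall's condition fails for this subset.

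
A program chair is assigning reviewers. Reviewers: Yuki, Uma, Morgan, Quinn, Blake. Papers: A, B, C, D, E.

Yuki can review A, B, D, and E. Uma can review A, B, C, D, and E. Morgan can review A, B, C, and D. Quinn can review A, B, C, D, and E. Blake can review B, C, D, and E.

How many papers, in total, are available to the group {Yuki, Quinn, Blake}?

5

The union of neighbours of {Yuki, Quinn, Blake} is {A, B, C, D, E}, which has 5 elements.
Since |N(S)| = 5 ≥ |S| = 3, Hall's condition holds for this subset.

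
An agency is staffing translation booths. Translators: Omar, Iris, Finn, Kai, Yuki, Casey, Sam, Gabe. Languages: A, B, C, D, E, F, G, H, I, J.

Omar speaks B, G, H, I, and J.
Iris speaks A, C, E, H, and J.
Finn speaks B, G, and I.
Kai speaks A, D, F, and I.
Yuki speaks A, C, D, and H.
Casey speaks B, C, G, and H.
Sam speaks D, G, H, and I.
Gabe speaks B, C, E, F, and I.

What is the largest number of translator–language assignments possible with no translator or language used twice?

One maximum matching: Omar-J, Iris-A, Finn-B, Kai-I, Yuki-D, Casey-C, Sam-G, Gabe-E.
All 8 translators are matched, so no larger matching exists.

8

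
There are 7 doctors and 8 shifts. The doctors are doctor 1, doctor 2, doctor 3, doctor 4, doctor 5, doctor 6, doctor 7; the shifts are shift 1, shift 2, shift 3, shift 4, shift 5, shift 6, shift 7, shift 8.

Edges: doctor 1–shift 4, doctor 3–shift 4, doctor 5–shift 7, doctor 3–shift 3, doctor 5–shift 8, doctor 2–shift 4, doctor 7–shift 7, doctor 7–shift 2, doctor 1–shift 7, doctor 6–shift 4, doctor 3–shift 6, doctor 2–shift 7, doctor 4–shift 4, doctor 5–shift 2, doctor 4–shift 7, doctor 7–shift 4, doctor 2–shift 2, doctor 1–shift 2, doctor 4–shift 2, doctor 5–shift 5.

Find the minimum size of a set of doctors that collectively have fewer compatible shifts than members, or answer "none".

4

Take S = {doctor 1, doctor 2, doctor 4, doctor 6}. Its neighbourhood is {shift 2, shift 4, shift 7}, so |N(S)| = 3 < |S| = 4.
Every subset of size less than 4 has at least as many neighbours as members, so 4 is the minimum.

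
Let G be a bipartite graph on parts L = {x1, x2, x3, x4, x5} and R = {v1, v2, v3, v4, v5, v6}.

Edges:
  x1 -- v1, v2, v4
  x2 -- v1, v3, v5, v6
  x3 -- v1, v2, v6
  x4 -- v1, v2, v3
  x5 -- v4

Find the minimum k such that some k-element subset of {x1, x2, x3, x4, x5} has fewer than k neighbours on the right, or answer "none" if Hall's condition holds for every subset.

none

A matching saturating every left vertex exists, for instance x1→v2, x2→v3, x3→v6, x4→v1, x5→v4.
By Hall's marriage theorem, this means |N(S)| ≥ |S| for every subset S, so no violating subset exists.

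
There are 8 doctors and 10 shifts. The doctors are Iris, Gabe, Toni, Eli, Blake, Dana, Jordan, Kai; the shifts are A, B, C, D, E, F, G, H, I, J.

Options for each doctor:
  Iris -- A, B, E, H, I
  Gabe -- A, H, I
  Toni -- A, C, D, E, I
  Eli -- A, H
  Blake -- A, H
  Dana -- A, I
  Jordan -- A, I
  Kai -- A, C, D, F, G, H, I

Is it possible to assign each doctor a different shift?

The set {Gabe, Eli, Blake, Dana, Jordan} has only 3 neighbours ({A, H, I}), so by Hall's theorem at most 6 of the 8 doctors can be matched.
Hence no matching covers every doctor.

No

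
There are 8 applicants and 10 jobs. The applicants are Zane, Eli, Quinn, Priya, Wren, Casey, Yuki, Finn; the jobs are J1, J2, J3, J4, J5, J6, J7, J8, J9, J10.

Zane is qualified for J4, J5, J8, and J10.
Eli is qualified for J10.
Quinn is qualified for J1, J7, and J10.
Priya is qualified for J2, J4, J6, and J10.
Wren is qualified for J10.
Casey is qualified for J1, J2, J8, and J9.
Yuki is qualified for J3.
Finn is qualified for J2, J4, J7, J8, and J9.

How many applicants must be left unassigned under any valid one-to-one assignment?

1

For example, pair Zane→J5, Eli→J10, Quinn→J7, Priya→J6, Casey→J8, Yuki→J3, Finn→J9.
The set {Eli, Wren} has only 1 neighbour ({J10}), so by Hall's theorem at most 7 of the 8 applicants can be matched.
That matches 7 of the 8, leaving 1 unmatched; no matching can do better.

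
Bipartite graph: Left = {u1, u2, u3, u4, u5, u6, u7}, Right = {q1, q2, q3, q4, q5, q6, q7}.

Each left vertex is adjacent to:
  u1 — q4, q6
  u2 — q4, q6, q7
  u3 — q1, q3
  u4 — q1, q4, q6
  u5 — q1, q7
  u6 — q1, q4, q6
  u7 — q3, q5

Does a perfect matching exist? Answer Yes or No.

No

The set {u1, u2, u4, u5, u6} has only 4 neighbours ({q1, q4, q6, q7}), so by Hall's theorem at most 6 of the 7 left vertices can be matched.
Hence no matching covers every left vertex.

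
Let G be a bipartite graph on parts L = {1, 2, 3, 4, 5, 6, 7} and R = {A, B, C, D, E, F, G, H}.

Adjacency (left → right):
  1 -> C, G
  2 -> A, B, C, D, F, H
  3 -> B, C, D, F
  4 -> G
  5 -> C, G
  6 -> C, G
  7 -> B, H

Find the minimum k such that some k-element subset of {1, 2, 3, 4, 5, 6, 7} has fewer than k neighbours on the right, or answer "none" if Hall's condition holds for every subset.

3

Take S = {1, 4, 5}. Its neighbourhood is {C, G}, so |N(S)| = 2 < |S| = 3.
Every subset of size less than 3 has at least as many neighbours as members, so 3 is the minimum.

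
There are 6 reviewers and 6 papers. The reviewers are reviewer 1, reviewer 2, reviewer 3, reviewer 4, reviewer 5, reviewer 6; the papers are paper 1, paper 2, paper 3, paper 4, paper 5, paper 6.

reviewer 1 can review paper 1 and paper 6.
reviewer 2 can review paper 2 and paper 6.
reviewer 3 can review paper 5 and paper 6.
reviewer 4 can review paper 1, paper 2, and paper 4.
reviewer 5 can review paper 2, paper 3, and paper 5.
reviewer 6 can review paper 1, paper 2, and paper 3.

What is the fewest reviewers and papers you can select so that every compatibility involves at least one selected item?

{reviewer 1, reviewer 2, reviewer 3, reviewer 4, reviewer 5, reviewer 6} is a vertex cover of size 6: every edge has an endpoint in this set.
No smaller cover exists because reviewer 1–paper 6, reviewer 2–paper 2, reviewer 3–paper 5, reviewer 4–paper 4, reviewer 5–paper 3, reviewer 6–paper 1 is a matching of size 6, and a cover must include an endpoint of each of these disjoint edges (König's theorem).

6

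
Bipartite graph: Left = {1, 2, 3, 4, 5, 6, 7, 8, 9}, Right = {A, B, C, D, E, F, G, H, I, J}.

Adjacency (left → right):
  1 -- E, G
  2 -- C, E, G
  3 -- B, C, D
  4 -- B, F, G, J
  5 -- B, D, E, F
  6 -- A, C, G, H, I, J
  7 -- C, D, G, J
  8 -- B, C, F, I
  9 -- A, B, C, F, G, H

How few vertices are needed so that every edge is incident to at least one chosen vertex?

The 9 edges 1–E, 2–C, 3–B, 4–F, 5–D, 6–A, 7–J, 8–I, 9–G form a matching, so any vertex cover needs at least 9 vertices (one per matched edge).
Conversely {1, 2, 3, 4, 5, 6, 7, 8, 9} meets every edge and has exactly 9 vertices, so 9 is optimal.

9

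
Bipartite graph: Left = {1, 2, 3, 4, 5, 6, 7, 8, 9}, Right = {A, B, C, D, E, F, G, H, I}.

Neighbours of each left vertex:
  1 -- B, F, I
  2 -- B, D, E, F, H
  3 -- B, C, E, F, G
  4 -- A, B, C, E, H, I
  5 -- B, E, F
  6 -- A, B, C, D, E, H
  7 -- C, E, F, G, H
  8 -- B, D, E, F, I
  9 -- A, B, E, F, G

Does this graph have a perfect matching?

For example, pair 1→I, 2→D, 3→E, 4→A, 5→F, 6→H, 7→C, 8→B, 9→G.
All 9 left vertices are covered.

Yes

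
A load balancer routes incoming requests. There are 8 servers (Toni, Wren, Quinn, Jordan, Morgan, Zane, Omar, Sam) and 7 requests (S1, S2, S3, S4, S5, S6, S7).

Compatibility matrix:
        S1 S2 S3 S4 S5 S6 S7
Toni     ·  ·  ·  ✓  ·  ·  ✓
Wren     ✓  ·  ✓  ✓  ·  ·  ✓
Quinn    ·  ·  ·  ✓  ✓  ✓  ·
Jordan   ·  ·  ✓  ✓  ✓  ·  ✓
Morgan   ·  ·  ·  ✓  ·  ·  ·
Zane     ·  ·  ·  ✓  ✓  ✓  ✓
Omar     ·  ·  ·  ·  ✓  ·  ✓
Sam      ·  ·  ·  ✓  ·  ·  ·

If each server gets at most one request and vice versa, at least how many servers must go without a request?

2

A valid assignment of size 6: Toni-S7, Wren-S1, Quinn-S5, Jordan-S3, Morgan-S4, Zane-S6.
The set {Toni, Quinn, Morgan, Zane, Omar, Sam} has only 4 neighbours ({S4, S5, S6, S7}), so by Hall's theorem at most 6 of the 8 servers can be matched.
That matches 6 of the 8, leaving 2 unmatched; no matching can do better.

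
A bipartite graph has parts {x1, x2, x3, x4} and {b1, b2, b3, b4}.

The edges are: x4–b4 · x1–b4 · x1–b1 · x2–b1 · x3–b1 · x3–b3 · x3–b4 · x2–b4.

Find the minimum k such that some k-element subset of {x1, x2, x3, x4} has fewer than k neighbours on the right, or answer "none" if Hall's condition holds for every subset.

Take S = {x1, x2, x4}. Its neighbourhood is {b1, b4}, so |N(S)| = 2 < |S| = 3.
Every subset of size less than 3 has at least as many neighbours as members, so 3 is the minimum.

3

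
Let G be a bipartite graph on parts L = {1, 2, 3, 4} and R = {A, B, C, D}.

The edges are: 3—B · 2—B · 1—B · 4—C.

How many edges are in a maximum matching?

One maximum matching: 1–B, 4–C.
The set {1, 2, 3} has only 1 neighbour ({B}), so by Hall's theorem at most 2 of the 4 left vertices can be matched.

2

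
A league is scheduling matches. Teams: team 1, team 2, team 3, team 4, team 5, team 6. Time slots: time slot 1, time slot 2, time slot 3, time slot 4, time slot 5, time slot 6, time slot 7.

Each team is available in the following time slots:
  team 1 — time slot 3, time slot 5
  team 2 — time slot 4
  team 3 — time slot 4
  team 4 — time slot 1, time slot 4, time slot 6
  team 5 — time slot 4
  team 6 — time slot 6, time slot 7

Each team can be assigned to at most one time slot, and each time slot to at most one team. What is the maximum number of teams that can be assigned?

One maximum matching: team 1-time slot 3, team 2-time slot 4, team 4-time slot 6, team 6-time slot 7.
The set {team 2, team 3, team 5} has only 1 neighbour ({time slot 4}), so by Hall's theorem at most 4 of the 6 teams can be matched.

4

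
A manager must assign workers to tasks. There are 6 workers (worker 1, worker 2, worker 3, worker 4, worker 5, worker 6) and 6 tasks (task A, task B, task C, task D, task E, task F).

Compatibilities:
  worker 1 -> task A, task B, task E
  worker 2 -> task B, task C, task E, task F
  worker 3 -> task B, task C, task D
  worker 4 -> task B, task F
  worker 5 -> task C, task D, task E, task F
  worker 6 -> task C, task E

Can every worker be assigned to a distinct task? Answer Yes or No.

Yes

For example, pair worker 1→task A, worker 2→task C, worker 3→task B, worker 4→task F, worker 5→task D, worker 6→task E.
Every worker is matched, so this is a perfect matching.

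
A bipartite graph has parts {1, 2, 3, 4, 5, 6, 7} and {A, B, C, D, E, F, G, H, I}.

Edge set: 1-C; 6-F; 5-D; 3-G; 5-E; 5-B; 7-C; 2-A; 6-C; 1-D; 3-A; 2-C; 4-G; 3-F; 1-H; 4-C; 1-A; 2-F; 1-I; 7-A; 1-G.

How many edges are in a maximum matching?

6

For example, pair 1-H, 2-C, 3-A, 4-G, 5-B, 6-F.
The set {2, 3, 4, 6, 7} has only 4 neighbours ({A, C, F, G}), so by Hall's theorem at most 6 of the 7 left vertices can be matched.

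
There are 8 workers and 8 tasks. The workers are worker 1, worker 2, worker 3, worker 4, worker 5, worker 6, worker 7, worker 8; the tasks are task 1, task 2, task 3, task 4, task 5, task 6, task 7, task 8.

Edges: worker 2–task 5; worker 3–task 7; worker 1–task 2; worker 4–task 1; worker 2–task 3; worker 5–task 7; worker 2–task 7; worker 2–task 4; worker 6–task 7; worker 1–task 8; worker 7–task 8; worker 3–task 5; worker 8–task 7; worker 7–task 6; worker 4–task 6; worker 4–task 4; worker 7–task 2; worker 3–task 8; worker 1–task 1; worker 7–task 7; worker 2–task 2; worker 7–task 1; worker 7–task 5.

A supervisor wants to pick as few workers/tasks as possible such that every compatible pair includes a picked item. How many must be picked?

6

{worker 1, worker 2, worker 3, worker 4, worker 7, task 7} is a vertex cover of size 6: every edge has an endpoint in this set.
No smaller cover exists because worker 1–task 2, worker 2–task 4, worker 3–task 5, worker 4–task 6, worker 5–task 7, worker 7–task 8 is a matching of size 6, and a cover must include an endpoint of each of these disjoint edges (König's theorem).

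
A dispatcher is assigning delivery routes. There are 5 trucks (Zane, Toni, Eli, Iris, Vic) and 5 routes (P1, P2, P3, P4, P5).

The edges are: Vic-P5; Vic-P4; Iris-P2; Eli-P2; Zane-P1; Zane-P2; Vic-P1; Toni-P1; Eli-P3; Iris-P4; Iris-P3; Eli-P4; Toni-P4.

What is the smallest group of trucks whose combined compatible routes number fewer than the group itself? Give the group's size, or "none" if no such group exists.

none

A matching saturating every truck exists, for instance Zane→P2, Toni→P1, Eli→P3, Iris→P4, Vic→P5.
By Hall's marriage theorem, this means |N(S)| ≥ |S| for every subset S, so no violating subset exists.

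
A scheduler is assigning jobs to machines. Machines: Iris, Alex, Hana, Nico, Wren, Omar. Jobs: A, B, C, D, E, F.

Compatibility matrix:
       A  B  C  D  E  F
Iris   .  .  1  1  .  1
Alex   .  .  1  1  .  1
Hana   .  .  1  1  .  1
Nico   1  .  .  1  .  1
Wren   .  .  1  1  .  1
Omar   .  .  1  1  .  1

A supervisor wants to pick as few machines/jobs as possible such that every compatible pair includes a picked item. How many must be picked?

4

{Nico, C, D, F} is a vertex cover of size 4: every edge has an endpoint in this set.
No smaller cover exists because Iris–D, Alex–C, Hana–F, Nico–A is a matching of size 4, and a cover must include an endpoint of each of these disjoint edges (König's theorem).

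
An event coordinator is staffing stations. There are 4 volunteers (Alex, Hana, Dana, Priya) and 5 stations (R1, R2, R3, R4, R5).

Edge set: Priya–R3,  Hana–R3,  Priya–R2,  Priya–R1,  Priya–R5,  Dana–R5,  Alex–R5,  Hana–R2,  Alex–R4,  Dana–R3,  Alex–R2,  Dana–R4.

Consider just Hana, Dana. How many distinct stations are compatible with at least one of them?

4

The union of neighbours of {Hana, Dana} is {R2, R3, R4, R5}, which has 4 elements.
Since |N(S)| = 4 ≥ |S| = 2, Hall's condition holds for this subset.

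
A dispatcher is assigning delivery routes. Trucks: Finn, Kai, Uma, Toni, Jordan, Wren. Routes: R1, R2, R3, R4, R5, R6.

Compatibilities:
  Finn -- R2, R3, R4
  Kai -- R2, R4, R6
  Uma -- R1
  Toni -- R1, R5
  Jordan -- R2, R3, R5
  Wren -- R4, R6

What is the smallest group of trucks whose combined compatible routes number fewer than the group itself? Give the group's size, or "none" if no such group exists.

none

A matching saturating every truck exists, for instance Finn→R2, Kai→R6, Uma→R1, Toni→R5, Jordan→R3, Wren→R4.
By Hall's marriage theorem, this means |N(S)| ≥ |S| for every subset S, so no violating subset exists.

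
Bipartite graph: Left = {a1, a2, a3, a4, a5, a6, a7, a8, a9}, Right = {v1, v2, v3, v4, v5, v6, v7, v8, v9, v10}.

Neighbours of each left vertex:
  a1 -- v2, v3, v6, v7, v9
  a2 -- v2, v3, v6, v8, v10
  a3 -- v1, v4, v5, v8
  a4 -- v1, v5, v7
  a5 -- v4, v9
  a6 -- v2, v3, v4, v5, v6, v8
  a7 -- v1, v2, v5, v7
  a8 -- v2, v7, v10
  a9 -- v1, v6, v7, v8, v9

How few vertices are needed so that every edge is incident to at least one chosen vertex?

The 9 edges a1–v3, a2–v10, a3–v1, a4–v7, a5–v4, a6–v8, a7–v5, a8–v2, a9–v6 form a matching, so any vertex cover needs at least 9 vertices (one per matched edge).
Conversely {a1, a2, a3, a4, a5, a6, a7, a8, a9} meets every edge and has exactly 9 vertices, so 9 is optimal.

9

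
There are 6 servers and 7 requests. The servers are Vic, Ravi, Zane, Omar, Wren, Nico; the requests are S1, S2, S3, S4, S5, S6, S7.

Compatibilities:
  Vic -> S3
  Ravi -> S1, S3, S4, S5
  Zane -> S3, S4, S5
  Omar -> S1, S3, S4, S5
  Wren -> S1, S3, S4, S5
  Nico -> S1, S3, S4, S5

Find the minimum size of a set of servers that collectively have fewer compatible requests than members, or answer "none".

5

Take S = {Vic, Ravi, Zane, Omar, Wren}. Its neighbourhood is {S1, S3, S4, S5}, so |N(S)| = 4 < |S| = 5.
Every subset of size less than 5 has at least as many neighbours as members, so 5 is the minimum.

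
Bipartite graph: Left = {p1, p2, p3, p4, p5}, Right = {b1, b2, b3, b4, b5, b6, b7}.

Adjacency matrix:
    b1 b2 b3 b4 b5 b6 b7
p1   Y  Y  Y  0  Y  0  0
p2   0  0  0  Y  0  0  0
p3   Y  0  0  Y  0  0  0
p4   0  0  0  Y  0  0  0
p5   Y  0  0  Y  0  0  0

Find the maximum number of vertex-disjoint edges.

3

One maximum matching: p1→b3, p2→b4, p3→b1.
The set {p2, p3, p4, p5} has only 2 neighbours ({b1, b4}), so by Hall's theorem at most 3 of the 5 left vertices can be matched.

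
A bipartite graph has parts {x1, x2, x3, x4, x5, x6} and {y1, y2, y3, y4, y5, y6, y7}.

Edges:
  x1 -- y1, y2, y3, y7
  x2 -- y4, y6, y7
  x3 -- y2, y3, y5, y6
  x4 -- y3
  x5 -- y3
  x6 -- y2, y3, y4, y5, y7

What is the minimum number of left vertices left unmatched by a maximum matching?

One maximum matching: x1–y1, x2–y4, x3–y2, x4–y3, x6–y7.
The set {x4, x5} has only 1 neighbour ({y3}), so by Hall's theorem at most 5 of the 6 left vertices can be matched.
That matches 5 of the 6, leaving 1 unmatched; no matching can do better.

1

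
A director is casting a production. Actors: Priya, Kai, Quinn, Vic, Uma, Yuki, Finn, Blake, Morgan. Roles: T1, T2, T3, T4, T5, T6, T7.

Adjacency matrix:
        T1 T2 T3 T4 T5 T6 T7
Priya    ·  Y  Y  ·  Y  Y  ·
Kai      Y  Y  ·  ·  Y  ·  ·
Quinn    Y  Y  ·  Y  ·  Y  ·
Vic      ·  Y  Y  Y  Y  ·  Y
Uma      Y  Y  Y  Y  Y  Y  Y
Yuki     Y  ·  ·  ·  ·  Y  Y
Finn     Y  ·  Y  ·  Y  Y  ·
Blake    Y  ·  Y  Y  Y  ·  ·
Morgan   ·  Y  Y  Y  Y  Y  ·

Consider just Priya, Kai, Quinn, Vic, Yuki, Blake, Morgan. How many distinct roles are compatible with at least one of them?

7

The union of neighbours of {Priya, Kai, Quinn, Vic, Yuki, Blake, Morgan} is {T1, T2, T3, T4, T5, T6, T7}, which has 7 elements.
Since |N(S)| = 7 ≥ |S| = 7, Hall's condition holds for this subset.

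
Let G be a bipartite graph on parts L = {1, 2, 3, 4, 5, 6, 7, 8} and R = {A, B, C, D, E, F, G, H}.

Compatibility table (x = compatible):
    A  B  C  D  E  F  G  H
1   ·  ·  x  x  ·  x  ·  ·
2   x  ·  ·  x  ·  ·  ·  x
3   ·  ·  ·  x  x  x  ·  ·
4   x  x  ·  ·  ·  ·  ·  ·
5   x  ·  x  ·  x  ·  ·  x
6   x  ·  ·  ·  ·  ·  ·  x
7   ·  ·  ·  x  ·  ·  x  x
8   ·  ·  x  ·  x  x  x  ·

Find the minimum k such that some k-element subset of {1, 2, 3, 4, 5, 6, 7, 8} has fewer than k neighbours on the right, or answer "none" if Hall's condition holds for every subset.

A matching saturating every left vertex exists, for instance 1→F, 2→H, 3→D, 4→B, 5→C, 6→A, 7→G, 8→E.
By Hall's marriage theorem, this means |N(S)| ≥ |S| for every subset S, so no violating subset exists.

none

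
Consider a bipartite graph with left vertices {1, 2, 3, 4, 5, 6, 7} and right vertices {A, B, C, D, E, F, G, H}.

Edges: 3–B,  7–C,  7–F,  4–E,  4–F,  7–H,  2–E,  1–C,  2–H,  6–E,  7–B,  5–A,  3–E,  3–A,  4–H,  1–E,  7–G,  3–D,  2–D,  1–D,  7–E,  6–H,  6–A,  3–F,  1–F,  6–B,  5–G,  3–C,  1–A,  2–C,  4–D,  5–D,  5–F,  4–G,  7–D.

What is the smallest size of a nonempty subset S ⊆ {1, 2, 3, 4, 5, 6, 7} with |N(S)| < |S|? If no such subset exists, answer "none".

A matching saturating every left vertex exists, for instance 1→A, 2→C, 3→B, 4→E, 5→F, 6→H, 7→G.
By Hall's marriage theorem, this means |N(S)| ≥ |S| for every subset S, so no violating subset exists.

none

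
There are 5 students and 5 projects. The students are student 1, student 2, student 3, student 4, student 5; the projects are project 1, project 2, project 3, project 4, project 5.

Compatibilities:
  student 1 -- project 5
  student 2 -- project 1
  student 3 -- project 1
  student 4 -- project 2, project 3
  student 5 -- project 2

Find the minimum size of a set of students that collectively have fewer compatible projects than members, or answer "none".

2

Take S = {student 2, student 3}. Its neighbourhood is {project 1}, so |N(S)| = 1 < |S| = 2.
No single vertex violates Hall's condition since each has at least one neighbour, so 2 is the minimum.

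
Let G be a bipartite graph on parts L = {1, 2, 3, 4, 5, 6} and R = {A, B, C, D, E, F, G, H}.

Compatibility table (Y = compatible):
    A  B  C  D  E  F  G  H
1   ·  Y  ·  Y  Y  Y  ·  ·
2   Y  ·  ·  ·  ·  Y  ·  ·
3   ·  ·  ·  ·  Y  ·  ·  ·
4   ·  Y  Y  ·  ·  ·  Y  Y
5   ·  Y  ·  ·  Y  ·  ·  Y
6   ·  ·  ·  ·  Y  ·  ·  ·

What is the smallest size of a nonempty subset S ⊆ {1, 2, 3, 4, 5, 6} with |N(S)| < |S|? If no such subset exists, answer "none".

Take S = {3, 6}. Its neighbourhood is {E}, so |N(S)| = 1 < |S| = 2.
No single vertex violates Hall's condition since each has at least one neighbour, so 2 is the minimum.

2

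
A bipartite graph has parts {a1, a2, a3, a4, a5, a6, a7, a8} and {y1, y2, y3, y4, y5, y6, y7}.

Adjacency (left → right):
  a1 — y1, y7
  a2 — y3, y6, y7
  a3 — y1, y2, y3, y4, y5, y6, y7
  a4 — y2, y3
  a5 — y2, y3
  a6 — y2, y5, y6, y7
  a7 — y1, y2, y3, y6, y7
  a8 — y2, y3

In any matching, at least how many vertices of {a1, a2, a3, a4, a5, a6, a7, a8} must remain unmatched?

1

A valid assignment of size 7: a1–y1, a2–y6, a3–y4, a4–y2, a5–y3, a6–y5, a7–y7.
The set {a4, a5, a8} has only 2 neighbours ({y2, y3}), so by Hall's theorem at most 7 of the 8 left vertices can be matched.
That matches 7 of the 8, leaving 1 unmatched; no matching can do better.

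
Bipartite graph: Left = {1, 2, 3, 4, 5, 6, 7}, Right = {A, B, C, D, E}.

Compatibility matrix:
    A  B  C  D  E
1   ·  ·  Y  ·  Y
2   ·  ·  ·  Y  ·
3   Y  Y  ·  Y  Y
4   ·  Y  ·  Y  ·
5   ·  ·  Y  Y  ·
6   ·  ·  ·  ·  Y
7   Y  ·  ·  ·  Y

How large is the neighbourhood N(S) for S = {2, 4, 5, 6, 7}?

5

The union of neighbours of {2, 4, 5, 6, 7} is {A, B, C, D, E}, which has 5 elements.
Since |N(S)| = 5 ≥ |S| = 5, Hall's condition holds for this subset.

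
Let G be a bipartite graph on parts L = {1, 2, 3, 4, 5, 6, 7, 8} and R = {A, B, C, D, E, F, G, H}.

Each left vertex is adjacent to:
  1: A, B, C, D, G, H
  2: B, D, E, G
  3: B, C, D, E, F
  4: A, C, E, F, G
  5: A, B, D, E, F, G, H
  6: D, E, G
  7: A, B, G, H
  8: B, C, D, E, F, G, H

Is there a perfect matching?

A valid assignment of size 8: 1–A, 2–B, 3–F, 4–C, 5–E, 6–D, 7–H, 8–G.
All 8 left vertices are covered.

Yes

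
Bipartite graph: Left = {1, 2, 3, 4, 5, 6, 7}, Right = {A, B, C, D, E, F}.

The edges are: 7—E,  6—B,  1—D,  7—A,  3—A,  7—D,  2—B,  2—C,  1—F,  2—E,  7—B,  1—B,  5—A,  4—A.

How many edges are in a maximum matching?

One maximum matching: 1→F, 2→C, 3→A, 6→B, 7→E.
The set {3, 4, 5} has only 1 neighbour ({A}), so by Hall's theorem at most 5 of the 7 left vertices can be matched.

5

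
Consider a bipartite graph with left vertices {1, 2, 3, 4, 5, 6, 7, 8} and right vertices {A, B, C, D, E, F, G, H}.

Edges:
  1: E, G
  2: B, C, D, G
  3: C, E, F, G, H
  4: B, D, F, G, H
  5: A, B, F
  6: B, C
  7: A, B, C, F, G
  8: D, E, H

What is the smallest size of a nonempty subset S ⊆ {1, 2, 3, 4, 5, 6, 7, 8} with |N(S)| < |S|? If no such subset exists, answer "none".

A matching saturating every left vertex exists, for instance 1→G, 2→D, 3→H, 4→B, 5→F, 6→C, 7→A, 8→E.
By Hall's marriage theorem, this means |N(S)| ≥ |S| for every subset S, so no violating subset exists.

none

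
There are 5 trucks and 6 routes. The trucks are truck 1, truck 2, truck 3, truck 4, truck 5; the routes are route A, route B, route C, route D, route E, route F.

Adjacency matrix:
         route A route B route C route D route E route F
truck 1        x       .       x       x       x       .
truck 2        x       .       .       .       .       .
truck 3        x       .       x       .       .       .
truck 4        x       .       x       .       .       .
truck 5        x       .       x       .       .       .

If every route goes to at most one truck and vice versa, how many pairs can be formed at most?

3

For example, pair truck 1-route E, truck 2-route A, truck 3-route C.
The set {truck 2, truck 3, truck 4, truck 5} has only 2 neighbours ({route A, route C}), so by Hall's theorem at most 3 of the 5 trucks can be matched.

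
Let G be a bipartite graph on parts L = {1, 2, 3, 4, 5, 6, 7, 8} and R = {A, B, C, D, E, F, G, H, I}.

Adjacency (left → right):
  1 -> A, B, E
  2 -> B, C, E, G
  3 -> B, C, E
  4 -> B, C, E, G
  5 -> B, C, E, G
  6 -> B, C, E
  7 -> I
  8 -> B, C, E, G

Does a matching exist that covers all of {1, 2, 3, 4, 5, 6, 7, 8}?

No

The set {2, 3, 4, 5, 6, 8} has only 4 neighbours ({B, C, E, G}), so by Hall's theorem at most 6 of the 8 left vertices can be matched.
Hence no matching covers every left vertex.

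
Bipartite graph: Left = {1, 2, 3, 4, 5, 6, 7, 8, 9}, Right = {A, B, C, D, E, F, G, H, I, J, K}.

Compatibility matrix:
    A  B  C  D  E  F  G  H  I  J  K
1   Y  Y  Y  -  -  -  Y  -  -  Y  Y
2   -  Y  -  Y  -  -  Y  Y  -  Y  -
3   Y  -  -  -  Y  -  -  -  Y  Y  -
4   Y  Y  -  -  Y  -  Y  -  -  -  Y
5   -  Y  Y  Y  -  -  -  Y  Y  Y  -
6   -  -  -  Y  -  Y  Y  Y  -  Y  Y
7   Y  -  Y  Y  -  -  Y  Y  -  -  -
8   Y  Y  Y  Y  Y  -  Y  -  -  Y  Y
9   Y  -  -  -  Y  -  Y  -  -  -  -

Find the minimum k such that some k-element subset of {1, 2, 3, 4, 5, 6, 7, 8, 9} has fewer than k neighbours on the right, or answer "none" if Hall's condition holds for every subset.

none

A matching saturating every left vertex exists, for instance 1→C, 2→J, 3→A, 4→B, 5→H, 6→F, 7→G, 8→K, 9→E.
By Hall's marriage theorem, this means |N(S)| ≥ |S| for every subset S, so no violating subset exists.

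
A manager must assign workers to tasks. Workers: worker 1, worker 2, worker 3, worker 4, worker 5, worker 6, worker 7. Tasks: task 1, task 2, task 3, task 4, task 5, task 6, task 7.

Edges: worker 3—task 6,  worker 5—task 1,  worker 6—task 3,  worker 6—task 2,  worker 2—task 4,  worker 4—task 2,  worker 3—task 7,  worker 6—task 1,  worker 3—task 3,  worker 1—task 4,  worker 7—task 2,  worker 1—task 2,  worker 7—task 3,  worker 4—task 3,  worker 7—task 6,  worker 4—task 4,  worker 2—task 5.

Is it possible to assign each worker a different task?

For example, pair worker 1-task 4, worker 2-task 5, worker 3-task 7, worker 4-task 3, worker 5-task 1, worker 6-task 2, worker 7-task 6.
Every worker is matched, so this is a perfect matching.

Yes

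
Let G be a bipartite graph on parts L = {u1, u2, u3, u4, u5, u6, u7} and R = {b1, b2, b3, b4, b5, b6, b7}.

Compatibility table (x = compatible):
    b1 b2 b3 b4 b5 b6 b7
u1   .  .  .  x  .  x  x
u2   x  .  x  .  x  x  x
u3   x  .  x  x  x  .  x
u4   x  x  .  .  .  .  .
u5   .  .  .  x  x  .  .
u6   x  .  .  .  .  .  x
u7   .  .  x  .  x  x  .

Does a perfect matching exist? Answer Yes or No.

Yes

For example, pair u1→b6, u2→b5, u3→b1, u4→b2, u5→b4, u6→b7, u7→b3.
Every left vertex is matched, so this is a perfect matching.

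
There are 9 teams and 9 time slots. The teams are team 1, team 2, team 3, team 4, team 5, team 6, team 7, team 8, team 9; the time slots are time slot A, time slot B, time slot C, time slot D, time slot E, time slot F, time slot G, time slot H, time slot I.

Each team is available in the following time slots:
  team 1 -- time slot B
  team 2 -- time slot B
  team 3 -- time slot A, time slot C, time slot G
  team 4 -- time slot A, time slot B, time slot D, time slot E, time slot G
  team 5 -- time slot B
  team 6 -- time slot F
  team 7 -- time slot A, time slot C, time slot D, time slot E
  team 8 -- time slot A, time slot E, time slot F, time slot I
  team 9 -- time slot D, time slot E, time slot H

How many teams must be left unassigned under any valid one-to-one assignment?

2

A valid assignment of size 7: team 1–time slot B, team 3–time slot G, team 4–time slot E, team 6–time slot F, team 7–time slot D, team 8–time slot I, team 9–time slot H.
The set {team 1, team 2, team 5} has only 1 neighbour ({time slot B}), so by Hall's theorem at most 7 of the 9 teams can be matched.
That matches 7 of the 9, leaving 2 unmatched; no matching can do better.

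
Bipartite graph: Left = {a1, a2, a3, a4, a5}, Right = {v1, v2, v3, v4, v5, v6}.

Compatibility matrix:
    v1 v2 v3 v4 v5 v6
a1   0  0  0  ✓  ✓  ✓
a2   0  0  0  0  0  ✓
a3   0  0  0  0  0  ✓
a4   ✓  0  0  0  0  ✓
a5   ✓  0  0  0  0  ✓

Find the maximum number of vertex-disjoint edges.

One maximum matching: a1-v4, a2-v6, a4-v1.
The set {a2, a3, a4, a5} has only 2 neighbours ({v1, v6}), so by Hall's theorem at most 3 of the 5 left vertices can be matched.

3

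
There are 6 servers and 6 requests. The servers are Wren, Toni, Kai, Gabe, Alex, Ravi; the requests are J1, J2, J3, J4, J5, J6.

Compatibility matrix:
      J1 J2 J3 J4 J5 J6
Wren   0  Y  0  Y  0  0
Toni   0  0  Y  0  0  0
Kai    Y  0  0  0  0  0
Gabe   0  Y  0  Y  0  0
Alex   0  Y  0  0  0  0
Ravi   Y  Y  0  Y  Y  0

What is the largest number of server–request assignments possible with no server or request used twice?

A valid assignment of size 5: Wren–J4, Toni–J3, Kai–J1, Gabe–J2, Ravi–J5.
The set {Wren, Gabe, Alex} has only 2 neighbours ({J2, J4}), so by Hall's theorem at most 5 of the 6 servers can be matched.

5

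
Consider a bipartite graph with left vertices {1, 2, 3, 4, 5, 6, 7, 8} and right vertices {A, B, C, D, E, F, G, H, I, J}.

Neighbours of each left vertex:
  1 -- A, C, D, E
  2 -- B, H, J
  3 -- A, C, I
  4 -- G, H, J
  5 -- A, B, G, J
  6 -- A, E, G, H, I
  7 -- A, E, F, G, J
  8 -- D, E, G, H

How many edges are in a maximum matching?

A valid assignment of size 8: 1-C, 2-H, 3-I, 4-G, 5-B, 6-A, 7-J, 8-E.
All 8 left vertices are matched, so no larger matching exists.

8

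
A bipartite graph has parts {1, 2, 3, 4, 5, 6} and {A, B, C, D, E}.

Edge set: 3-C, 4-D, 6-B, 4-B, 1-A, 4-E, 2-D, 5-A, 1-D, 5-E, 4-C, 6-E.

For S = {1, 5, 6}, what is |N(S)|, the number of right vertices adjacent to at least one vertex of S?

The union of neighbours of {1, 5, 6} is {A, B, D, E}, which has 4 elements.
Since |N(S)| = 4 ≥ |S| = 3, Hall's condition holds for this subset.

4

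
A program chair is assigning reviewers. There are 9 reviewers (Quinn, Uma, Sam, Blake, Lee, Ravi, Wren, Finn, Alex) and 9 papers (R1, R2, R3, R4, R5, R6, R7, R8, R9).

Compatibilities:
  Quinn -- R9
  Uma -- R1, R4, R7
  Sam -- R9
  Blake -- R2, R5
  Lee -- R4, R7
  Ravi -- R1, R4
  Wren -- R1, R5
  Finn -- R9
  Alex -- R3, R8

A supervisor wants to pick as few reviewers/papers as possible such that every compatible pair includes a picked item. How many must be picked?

7

The 7 edges Quinn–R9, Uma–R1, Blake–R2, Lee–R7, Ravi–R4, Wren–R5, Alex–R8 form a matching, so any vertex cover needs at least 7 vertices (one per matched edge).
Conversely {Uma, Blake, Lee, Ravi, Wren, Alex, R9} meets every edge and has exactly 7 vertices, so 7 is optimal.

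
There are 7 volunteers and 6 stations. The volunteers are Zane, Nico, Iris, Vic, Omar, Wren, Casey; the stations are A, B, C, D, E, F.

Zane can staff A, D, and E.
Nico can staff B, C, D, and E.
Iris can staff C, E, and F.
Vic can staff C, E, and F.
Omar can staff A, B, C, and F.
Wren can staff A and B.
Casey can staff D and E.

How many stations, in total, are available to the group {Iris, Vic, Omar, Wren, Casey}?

6

The union of neighbours of {Iris, Vic, Omar, Wren, Casey} is {A, B, C, D, E, F}, which has 6 elements.
Since |N(S)| = 6 ≥ |S| = 5, Hall's condition holds for this subset.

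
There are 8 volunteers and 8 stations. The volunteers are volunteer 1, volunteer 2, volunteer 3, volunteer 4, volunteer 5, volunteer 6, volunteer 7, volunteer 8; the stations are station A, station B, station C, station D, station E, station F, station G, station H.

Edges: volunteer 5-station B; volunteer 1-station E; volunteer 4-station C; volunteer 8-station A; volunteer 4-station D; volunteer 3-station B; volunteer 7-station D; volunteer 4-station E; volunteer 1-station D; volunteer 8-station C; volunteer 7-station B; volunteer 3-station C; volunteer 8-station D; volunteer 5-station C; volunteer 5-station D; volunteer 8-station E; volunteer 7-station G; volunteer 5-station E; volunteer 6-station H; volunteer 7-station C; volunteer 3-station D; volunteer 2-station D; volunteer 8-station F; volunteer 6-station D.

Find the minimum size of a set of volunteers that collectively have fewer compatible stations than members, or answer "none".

5

Take S = {volunteer 1, volunteer 2, volunteer 3, volunteer 4, volunteer 5}. Its neighbourhood is {station B, station C, station D, station E}, so |N(S)| = 4 < |S| = 5.
Every subset of size less than 5 has at least as many neighbours as members, so 5 is the minimum.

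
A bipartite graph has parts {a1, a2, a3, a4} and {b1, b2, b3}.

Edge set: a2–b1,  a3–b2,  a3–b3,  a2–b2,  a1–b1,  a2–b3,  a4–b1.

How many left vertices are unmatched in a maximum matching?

1

For example, pair a1-b1, a2-b2, a3-b3.
The set {a1, a4} has only 1 neighbour ({b1}), so by Hall's theorem at most 3 of the 4 left vertices can be matched.
That matches 3 of the 4, leaving 1 unmatched; no matching can do better.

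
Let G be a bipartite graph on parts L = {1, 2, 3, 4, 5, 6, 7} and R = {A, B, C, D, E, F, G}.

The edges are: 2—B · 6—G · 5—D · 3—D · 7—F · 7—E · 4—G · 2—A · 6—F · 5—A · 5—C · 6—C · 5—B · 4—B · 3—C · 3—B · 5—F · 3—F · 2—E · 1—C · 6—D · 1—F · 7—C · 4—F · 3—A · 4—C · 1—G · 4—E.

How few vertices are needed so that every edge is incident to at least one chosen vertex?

7

{1, 2, 3, 4, 5, 6, 7} is a vertex cover of size 7: every edge has an endpoint in this set.
No smaller cover exists because 1–C, 2–B, 3–A, 4–G, 5–F, 6–D, 7–E is a matching of size 7, and a cover must include an endpoint of each of these disjoint edges (König's theorem).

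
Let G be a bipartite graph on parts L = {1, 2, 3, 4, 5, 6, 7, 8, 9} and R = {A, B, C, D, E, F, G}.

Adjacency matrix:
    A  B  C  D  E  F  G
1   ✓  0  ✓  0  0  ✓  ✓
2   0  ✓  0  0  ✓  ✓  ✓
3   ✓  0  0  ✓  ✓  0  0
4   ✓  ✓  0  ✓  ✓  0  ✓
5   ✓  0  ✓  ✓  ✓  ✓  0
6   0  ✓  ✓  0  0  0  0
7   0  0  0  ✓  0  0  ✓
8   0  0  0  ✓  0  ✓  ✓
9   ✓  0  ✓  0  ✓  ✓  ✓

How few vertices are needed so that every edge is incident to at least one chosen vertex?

7

A maximum matching has 7 edges (e.g. 1–F, 2–B, 3–D, 4–A, 5–E, 6–C, 7–G).
By König's theorem the minimum vertex cover has the same size. One such cover is {A, B, C, D, E, F, G}.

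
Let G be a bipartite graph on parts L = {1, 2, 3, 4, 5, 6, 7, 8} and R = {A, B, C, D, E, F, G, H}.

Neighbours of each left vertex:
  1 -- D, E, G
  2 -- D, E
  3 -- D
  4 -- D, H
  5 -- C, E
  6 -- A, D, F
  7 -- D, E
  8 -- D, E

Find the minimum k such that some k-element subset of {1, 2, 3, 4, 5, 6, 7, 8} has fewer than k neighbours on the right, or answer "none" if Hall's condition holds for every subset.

Take S = {2, 3, 7}. Its neighbourhood is {D, E}, so |N(S)| = 2 < |S| = 3.
Every subset of size less than 3 has at least as many neighbours as members, so 3 is the minimum.

3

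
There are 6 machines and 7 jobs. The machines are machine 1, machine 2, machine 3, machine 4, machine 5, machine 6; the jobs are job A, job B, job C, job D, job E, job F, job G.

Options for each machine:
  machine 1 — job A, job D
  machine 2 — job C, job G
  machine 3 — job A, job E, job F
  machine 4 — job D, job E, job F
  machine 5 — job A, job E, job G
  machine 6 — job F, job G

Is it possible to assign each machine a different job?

Yes

For example, pair machine 1–job D, machine 2–job C, machine 3–job F, machine 4–job E, machine 5–job A, machine 6–job G.
Every machine is matched, so this matching saturates all of them.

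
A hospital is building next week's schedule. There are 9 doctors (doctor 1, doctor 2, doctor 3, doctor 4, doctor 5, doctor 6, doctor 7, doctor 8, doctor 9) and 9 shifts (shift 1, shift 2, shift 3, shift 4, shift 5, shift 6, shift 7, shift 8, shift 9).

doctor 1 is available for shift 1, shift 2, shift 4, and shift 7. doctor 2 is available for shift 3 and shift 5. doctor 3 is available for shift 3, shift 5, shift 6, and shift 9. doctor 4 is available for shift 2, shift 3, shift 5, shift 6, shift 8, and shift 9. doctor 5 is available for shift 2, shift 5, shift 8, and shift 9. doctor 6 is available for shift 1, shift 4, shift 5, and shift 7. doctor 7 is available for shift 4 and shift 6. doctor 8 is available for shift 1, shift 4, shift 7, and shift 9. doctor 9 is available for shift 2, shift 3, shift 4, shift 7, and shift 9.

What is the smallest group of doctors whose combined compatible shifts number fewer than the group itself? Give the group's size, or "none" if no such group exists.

A matching saturating every doctor exists, for instance doctor 1→shift 1, doctor 2→shift 3, doctor 3→shift 9, doctor 4→shift 8, doctor 5→shift 2, doctor 6→shift 5, doctor 7→shift 6, doctor 8→shift 4, doctor 9→shift 7.
By Hall's marriage theorem, this means |N(S)| ≥ |S| for every subset S, so no violating subset exists.

none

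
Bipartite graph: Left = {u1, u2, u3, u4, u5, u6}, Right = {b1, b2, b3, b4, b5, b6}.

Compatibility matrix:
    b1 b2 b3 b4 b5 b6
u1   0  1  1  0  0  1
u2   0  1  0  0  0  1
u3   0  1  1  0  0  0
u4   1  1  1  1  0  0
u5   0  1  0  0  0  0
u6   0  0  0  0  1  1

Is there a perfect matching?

The set {u1, u2, u3, u5} has only 3 neighbours ({b2, b3, b6}), so by Hall's theorem at most 5 of the 6 left vertices can be matched.
Hence no matching covers every left vertex.

No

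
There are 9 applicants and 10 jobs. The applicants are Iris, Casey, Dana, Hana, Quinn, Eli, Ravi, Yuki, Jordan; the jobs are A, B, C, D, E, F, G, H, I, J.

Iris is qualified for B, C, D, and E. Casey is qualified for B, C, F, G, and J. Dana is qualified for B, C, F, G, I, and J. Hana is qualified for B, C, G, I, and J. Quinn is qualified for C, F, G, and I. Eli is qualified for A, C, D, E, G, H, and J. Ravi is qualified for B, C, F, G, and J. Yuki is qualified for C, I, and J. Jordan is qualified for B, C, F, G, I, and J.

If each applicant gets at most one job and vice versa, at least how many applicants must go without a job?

1

A valid assignment of size 8: Iris-E, Casey-C, Dana-F, Hana-B, Quinn-I, Eli-A, Ravi-G, Yuki-J.
The set {Casey, Dana, Hana, Quinn, Ravi, Yuki, Jordan} has only 6 neighbours ({B, C, F, G, I, J}), so by Hall's theorem at most 8 of the 9 applicants can be matched.
That matches 8 of the 9, leaving 1 unmatched; no matching can do better.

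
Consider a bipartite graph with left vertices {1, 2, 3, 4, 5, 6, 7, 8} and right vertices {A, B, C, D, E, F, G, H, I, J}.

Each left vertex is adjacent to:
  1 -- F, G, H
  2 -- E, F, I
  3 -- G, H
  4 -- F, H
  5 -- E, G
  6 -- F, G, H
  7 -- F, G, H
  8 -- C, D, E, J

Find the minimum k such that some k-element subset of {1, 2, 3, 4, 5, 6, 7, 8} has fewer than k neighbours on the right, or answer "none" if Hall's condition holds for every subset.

4

Take S = {1, 3, 4, 6}. Its neighbourhood is {F, G, H}, so |N(S)| = 3 < |S| = 4.
Every subset of size less than 4 has at least as many neighbours as members, so 4 is the minimum.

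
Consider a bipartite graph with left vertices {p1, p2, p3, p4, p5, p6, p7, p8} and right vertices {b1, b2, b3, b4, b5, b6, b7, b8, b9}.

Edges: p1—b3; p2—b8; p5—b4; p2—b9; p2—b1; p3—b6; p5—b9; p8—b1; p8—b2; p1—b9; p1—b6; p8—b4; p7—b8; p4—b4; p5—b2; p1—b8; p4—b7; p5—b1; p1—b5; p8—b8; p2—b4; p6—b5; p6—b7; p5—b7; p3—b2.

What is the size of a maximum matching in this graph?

A valid assignment of size 8: p1–b6, p2–b9, p3–b2, p4–b7, p5–b1, p6–b5, p7–b8, p8–b4.
All 8 left vertices are matched, so no larger matching exists.

8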